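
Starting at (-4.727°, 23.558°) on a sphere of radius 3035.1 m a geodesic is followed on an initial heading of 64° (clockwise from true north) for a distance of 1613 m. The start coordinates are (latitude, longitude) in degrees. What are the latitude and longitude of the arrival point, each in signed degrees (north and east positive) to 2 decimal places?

Angular distance δ = d/R = 1613/3035.1 = 0.53145 rad; initial bearing θ = 1.1170 rad.
sin φ₂ = sin φ₁ cos δ + cos φ₁ sin δ cos θ = (-0.0824)(0.8621) + (0.9966)(0.5068)(0.4384) = 0.1504, so φ₂ = 8.65°.
Δλ = atan2(sin θ sin δ cos φ₁, cos δ − sin φ₁ sin φ₂) = atan2(0.4539, 0.8745) = 27.434°.
λ₂ = 23.558° + 27.434° = 50.99°.

8.65°, 50.99°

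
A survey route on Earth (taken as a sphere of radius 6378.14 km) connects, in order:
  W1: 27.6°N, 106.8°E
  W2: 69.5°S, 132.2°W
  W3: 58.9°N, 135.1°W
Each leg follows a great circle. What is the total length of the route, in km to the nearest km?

28369 km

Leg W1→W2: central angle 2.2066 rad, distance 14073.8 km.
Leg W2→W3: central angle 2.2413 rad, distance 14295.3 km.
Total: 14073.8 + 14295.3 ≈ 28369 km.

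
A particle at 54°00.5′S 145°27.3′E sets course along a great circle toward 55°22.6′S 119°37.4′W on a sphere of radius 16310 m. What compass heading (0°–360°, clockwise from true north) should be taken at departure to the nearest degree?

133°

Δλ = 94.922° = 1.6567 rad.
y = sin Δλ · cos φ₂ = (0.9963)(0.5682) = 0.5661
x = cos φ₁ sin φ₂ − sin φ₁ cos φ₂ cos Δλ = (0.5877)(-0.8229) − (-0.8091)(0.5682)(-0.0858) = -0.5230
θ = atan2(y, x) = 132.74°, so the bearing is 133°.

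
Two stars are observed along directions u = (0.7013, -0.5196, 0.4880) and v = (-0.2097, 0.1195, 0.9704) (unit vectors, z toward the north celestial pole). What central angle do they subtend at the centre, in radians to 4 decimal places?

u·v = 0.2644; |u| = 1.0000, |v| = 1.0000.
cos θ = (u·v)/(|u||v|) = 0.2644, so θ = 1.3032 rad.

1.3032 rad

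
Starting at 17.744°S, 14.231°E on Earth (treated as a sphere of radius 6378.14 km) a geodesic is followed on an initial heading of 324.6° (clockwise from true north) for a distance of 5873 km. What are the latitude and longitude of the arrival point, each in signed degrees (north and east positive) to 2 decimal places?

Angular distance δ = d/R = 5873/6378.14 = 0.92080 rad; initial bearing θ = 5.6653 rad.
sin φ₂ = sin φ₁ cos δ + cos φ₁ sin δ cos θ = (-0.3048)(0.6052) + (0.9524)(0.7961)(0.8151) = 0.4336, so φ₂ = 25.70°.
Δλ = atan2(sin θ sin δ cos φ₁, cos δ − sin φ₁ sin φ₂) = atan2(-0.4392, 0.7373) = -30.782°.
λ₂ = 14.231° − 30.782° = -16.55°.

25.70°, -16.55°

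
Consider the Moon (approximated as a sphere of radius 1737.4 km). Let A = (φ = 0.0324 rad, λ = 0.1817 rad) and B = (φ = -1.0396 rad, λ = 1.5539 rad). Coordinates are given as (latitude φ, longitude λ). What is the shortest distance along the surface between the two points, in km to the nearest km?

In radians: φ₁ = 0.0324, φ₂ = -1.0396, Δλ = 78.621° = 1.3722 rad.
cos c = sin φ₁ sin φ₂ + cos φ₁ cos φ₂ cos Δλ = (0.0324)(-0.8622) + (0.9995)(0.5066)(0.1973) = 0.07196,
so c = arccos(0.07196) = 1.49877 rad.
Distance = R·c = 1737.4 × 1.4988 ≈ 2604 km.

2604 km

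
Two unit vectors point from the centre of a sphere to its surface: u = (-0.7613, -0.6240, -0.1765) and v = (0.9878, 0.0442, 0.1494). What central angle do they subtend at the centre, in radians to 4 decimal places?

2.5080 rad

u·v = -0.8060; |u| = 1.0001, |v| = 1.0000.
cos θ = (u·v)/(|u||v|) = -0.8059, so θ = 2.5080 rad.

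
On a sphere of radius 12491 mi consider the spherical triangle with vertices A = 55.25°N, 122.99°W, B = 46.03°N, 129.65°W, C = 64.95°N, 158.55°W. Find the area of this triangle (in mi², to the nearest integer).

Side lengths (central angles): a = 0.4290, b = 0.3461, c = 0.1768 rad; semiperimeter s = 0.4760.
By l'Huilier's theorem, tan(E/4) = √[tan(s/2) tan((s−a)/2) tan((s−b)/2) tan((s−c)/2)], giving spherical excess E = 0.0299 rad.
Area = E·R² = 0.0299 × (12491)² ≈ 4662460 mi².

4662460 mi²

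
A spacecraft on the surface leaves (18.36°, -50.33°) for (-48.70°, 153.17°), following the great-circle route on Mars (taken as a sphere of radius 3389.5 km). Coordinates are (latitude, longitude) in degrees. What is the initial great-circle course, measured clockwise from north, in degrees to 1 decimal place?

206.7°

Δλ = -156.500° = -2.7314 rad.
y = sin Δλ · cos φ₂ = (-0.3987)(0.6600) = -0.2632
x = cos φ₁ sin φ₂ − sin φ₁ cos φ₂ cos Δλ = (0.9491)(-0.7513) − (0.3150)(0.6600)(-0.9171) = -0.5224
θ = atan2(y, x) = -153.26°; adding 360° gives 206.7°.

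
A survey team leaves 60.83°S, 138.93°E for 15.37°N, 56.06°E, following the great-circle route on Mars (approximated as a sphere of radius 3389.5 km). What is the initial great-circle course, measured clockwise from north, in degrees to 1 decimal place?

283.7°

Δλ = -82.870° = -1.4464 rad.
y = sin Δλ · cos φ₂ = (-0.9923)(0.9642) = -0.9568
x = cos φ₁ sin φ₂ − sin φ₁ cos φ₂ cos Δλ = (0.4874)(0.2651) − (-0.8732)(0.9642)(0.1241) = 0.2337
θ = atan2(y, x) = -76.27°; adding 360° gives 283.7°.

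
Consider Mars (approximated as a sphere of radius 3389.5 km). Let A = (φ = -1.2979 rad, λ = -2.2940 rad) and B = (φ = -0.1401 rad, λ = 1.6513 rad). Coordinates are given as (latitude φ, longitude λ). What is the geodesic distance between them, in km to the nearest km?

With latitudes φ₁ = -74.364°, φ₂ = -8.027° and longitude difference Δλ = -133.951°:
cos c = sin φ₁ sin φ₂ + cos φ₁ cos φ₂ cos Δλ = (-0.9630)(-0.1396) + (0.2695)(0.9902)(-0.6940) = -0.05075,
so c = arccos(-0.05075) = 1.62157 rad.
Distance = R·c = 3389.5 × 1.6216 ≈ 5496 km.

5496 km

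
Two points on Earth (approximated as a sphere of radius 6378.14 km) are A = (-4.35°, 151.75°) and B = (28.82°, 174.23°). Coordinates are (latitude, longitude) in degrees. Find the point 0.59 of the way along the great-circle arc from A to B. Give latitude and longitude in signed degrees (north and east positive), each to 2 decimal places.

Central angle δ = 0.6909 rad. Interpolating on the sphere with fraction f = 0.59:
P = [sin((1−f)δ)·A + sin(fδ)·B] / sin δ = 0.4386·A + 0.6221·B in Cartesian coordinates,
giving P = (-0.9276, 0.2618, 0.2666), i.e. latitude 15.46°, longitude 164.24°.

15.46°, 164.24°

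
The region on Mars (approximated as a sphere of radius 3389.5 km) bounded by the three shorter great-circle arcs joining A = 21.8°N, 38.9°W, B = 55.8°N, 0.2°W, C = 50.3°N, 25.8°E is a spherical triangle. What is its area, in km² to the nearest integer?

957607 km²

Side lengths (central angles): a = 0.2871, b = 1.0013, c = 0.7750 rad; semiperimeter s = 1.0317.
By l'Huilier's theorem, tan(E/4) = √[tan(s/2) tan((s−a)/2) tan((s−b)/2) tan((s−c)/2)], giving spherical excess E = 0.0834 rad.
Area = E·R² = 0.0834 × (3389.5)² ≈ 957607 km².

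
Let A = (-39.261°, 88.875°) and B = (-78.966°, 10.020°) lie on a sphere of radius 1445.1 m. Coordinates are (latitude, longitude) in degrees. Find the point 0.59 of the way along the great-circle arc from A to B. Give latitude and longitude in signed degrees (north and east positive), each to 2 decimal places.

-66.69°, 71.15°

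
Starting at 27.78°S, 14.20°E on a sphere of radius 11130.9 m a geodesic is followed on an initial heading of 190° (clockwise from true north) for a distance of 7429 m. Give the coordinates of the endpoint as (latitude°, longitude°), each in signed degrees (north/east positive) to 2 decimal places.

-64.87°, -0.46°

Angular distance δ = d/R = 7429/11130.9 = 0.66742 rad; initial bearing θ = 3.3161 rad.
sin φ₂ = sin φ₁ cos δ + cos φ₁ sin δ cos θ = (-0.4661)(0.7854) + (0.8847)(0.6190)(-0.9848) = -0.9054, so φ₂ = -64.87°.
Δλ = atan2(sin θ sin δ cos φ₁, cos δ − sin φ₁ sin φ₂) = atan2(-0.0951, 0.3634) = -14.662°.
λ₂ = 14.200° − 14.662° = -0.46°.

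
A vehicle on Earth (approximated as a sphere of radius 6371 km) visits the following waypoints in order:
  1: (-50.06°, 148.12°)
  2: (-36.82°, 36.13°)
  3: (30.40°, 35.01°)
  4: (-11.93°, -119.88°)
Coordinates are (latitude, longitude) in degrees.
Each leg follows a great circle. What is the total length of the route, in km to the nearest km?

32475 km

Leg 1→2: central angle 1.3005 rad, distance 8285.2 km.
Leg 2→3: central angle 1.1734 rad, distance 7475.4 km.
Leg 3→4: central angle 2.6234 rad, distance 16714.0 km.
Total: 8285.2 + 7475.4 + 16714.0 ≈ 32475 km.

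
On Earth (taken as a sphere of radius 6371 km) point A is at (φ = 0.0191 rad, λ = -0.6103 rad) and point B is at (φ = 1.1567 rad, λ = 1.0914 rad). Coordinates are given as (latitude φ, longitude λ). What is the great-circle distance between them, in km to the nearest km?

10231 km

In radians: φ₁ = 0.0191, φ₂ = 1.1567, Δλ = 97.500° = 1.7017 rad.
cos c = sin φ₁ sin φ₂ + cos φ₁ cos φ₂ cos Δλ = (0.0191)(0.9155) + (0.9998)(0.4024)(-0.1305) = -0.03503,
so c = arccos(-0.03503) = 1.60583 rad.
Distance = R·c = 6371 × 1.6058 ≈ 10231 km.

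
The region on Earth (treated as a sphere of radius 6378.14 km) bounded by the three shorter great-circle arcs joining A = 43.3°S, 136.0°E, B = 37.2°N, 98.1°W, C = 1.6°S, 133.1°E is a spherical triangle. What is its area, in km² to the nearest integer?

60269980 km²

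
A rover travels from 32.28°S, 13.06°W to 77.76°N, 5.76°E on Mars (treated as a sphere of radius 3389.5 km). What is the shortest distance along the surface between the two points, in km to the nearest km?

6544 km

With latitudes φ₁ = -32.280°, φ₂ = 77.760° and longitude difference Δλ = 18.820°:
cos c = sin φ₁ sin φ₂ + cos φ₁ cos φ₂ cos Δλ = (-0.5341)(0.9773) + (0.8454)(0.2120)(0.9465) = -0.35226,
so c = arccos(-0.35226) = 1.93078 rad.
Distance = R·c = 3389.5 × 1.9308 ≈ 6544 km.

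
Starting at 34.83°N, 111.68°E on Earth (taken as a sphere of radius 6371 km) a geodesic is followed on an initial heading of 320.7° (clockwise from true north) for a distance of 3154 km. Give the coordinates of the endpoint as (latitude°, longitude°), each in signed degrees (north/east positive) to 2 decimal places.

Angular distance δ = d/R = 3154/6371 = 0.49506 rad; initial bearing θ = 5.5973 rad.
sin φ₂ = sin φ₁ cos δ + cos φ₁ sin δ cos θ = (0.5711)(0.8799) + (0.8209)(0.4751)(0.7738) = 0.8043, so φ₂ = 53.55°.
Δλ = atan2(sin θ sin δ cos φ₁, cos δ − sin φ₁ sin φ₂) = atan2(-0.2470, 0.4205) = -30.427°.
λ₂ = 111.680° − 30.427° = 81.25°.

53.55°, 81.25°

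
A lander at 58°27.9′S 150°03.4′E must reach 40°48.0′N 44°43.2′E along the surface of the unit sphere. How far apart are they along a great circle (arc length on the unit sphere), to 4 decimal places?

2.2938

Let φ₁ = -1.0204 rad, φ₂ = 0.7121 rad, and Δλ = -1.8385 rad.
cos c = sin φ₁ sin φ₂ + cos φ₁ cos φ₂ cos Δλ = (-0.8523)(0.6534) + (0.5230)(0.7570)(-0.2645) = -0.66164,
so c = arccos(-0.66164) = 2.29380 rad.
On the unit sphere the arc length equals the central angle: 2.2938.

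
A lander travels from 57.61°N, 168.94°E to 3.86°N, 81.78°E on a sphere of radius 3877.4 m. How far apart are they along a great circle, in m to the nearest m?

In radians: φ₁ = 1.0055, φ₂ = 0.0674, Δλ = -87.160° = -1.5212 rad.
cos c = sin φ₁ sin φ₂ + cos φ₁ cos φ₂ cos Δλ = (0.8444)(0.0673) + (0.5357)(0.9977)(0.0495) = 0.08333,
so c = arccos(0.08333) = 1.48737 rad.
Distance = R·c = 3877.4 × 1.4874 ≈ 5767 m.

5767 m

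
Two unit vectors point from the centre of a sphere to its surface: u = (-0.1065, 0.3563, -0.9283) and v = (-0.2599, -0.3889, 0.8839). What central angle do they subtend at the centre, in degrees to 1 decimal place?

u·v = -0.9314; |u| = 1.0000, |v| = 1.0000.
cos θ = (u·v)/(|u||v|) = -0.9314, so θ = 158.6°.

158.6°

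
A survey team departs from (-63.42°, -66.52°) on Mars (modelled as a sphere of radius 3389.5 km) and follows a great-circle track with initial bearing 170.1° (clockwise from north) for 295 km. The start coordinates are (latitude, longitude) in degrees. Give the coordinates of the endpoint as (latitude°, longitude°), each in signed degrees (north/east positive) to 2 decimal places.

Angular distance δ = d/R = 295/3389.5 = 0.08703 rad; initial bearing θ = 2.9688 rad.
sin φ₂ = sin φ₁ cos δ + cos φ₁ sin δ cos θ = (-0.8943)(0.9962) + (0.4474)(0.0869)(-0.9851) = -0.9292, so φ₂ = -68.32°.
Δλ = atan2(sin θ sin δ cos φ₁, cos δ − sin φ₁ sin φ₂) = atan2(0.0067, 0.1652) = 2.318°.
λ₂ = -66.520° + 2.318° = -64.20°.

-68.32°, -64.20°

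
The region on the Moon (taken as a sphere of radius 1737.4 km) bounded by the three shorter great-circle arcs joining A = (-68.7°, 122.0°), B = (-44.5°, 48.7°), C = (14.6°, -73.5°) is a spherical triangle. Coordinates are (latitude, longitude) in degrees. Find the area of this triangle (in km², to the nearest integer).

Side lengths (central angles): a = 2.1466, b = 2.1817, c = 0.7561 rad; semiperimeter s = 2.5422.
By l'Huilier's theorem, tan(E/4) = √[tan(s/2) tan((s−a)/2) tan((s−b)/2) tan((s−c)/2)], giving spherical excess E = 1.4638 rad.
Area = E·R² = 1.4638 × (1737.4)² ≈ 4418488 km².

4418488 km²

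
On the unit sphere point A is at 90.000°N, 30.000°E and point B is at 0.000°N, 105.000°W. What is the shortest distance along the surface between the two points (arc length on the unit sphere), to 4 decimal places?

In radians: φ₁ = 1.5708, φ₂ = 0.0000, Δλ = -135.000° = -2.3562 rad.
cos c = sin φ₁ sin φ₂ + cos φ₁ cos φ₂ cos Δλ = (1.0000)(0.0000) + (0.0000)(1.0000)(-0.7071) = 0.00000,
so c = arccos(0.00000) = 1.57080 rad.
On the unit sphere the arc length equals the central angle: 1.5708.

1.5708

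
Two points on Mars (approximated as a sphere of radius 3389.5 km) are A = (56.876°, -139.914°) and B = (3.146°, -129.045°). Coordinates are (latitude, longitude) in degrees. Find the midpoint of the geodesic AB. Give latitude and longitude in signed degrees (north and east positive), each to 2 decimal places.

Central angle δ = 0.9499 rad. Interpolating on the sphere with fraction f = 0.5:
P = [sin((1−f)δ)·A + sin(fδ)·B] / sin δ = 0.5622·A + 0.5622·B in Cartesian coordinates,
giving P = (-0.5887, -0.6338, 0.5017), i.e. latitude 30.11°, longitude -132.89°.

30.11°, -132.89°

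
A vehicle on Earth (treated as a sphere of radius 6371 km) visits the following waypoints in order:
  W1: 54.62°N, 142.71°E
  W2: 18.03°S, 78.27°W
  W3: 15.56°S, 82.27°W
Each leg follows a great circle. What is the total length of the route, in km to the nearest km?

Leg W1→W2: central angle 2.3023 rad, distance 14668.0 km.
Leg W2→W3: central angle 0.0795 rad, distance 506.7 km.
Total: 14668.0 + 506.7 ≈ 15175 km.

15175 km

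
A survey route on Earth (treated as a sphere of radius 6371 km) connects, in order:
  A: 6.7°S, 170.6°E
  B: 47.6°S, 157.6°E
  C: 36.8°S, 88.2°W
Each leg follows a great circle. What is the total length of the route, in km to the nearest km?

Leg A→B: central angle 0.7397 rad, distance 4712.5 km.
Leg B→C: central angle 1.3479 rad, distance 8587.7 km.
Total: 4712.5 + 8587.7 ≈ 13300 km.

13300 km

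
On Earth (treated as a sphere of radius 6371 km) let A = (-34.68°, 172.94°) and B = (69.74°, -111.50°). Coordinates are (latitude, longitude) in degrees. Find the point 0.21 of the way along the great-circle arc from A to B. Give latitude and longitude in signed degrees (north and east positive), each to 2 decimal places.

Central angle δ = 2.0519 rad. Interpolating on the sphere with fraction f = 0.21:
P = [sin((1−f)δ)·A + sin(fδ)·B] / sin δ = 1.1266·A + 0.4712·B in Cartesian coordinates,
giving P = (-0.9793, -0.0379, -0.1990), i.e. latitude -11.48°, longitude -177.78°.

-11.48°, -177.78°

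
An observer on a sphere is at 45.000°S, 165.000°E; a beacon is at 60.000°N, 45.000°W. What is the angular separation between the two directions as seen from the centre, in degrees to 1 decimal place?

With latitudes φ₁ = -45.000°, φ₂ = 60.000° and longitude difference Δλ = 150.000°:
cos c = sin φ₁ sin φ₂ + cos φ₁ cos φ₂ cos Δλ = (-0.7071)(0.8660) + (0.7071)(0.5000)(-0.8660) = -0.91856,
so c = arccos(-0.91856) = 2.73521 rad.
So the angular separation is 156.7°.

156.7°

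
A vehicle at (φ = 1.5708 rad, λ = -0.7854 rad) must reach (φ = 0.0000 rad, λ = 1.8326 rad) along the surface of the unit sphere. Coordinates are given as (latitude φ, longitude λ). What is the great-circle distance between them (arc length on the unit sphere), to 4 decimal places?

1.5708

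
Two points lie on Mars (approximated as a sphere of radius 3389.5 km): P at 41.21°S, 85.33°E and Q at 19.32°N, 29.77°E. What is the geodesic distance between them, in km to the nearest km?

Let φ₁ = -0.7193 rad, φ₂ = 0.3372 rad, and Δλ = -0.9697 rad.
cos c = sin φ₁ sin φ₂ + cos φ₁ cos φ₂ cos Δλ = (-0.6588)(0.3308) + (0.7523)(0.9437)(0.5655) = 0.18353,
so c = arccos(0.18353) = 1.38622 rad.
Distance = R·c = 3389.5 × 1.3862 ≈ 4699 km.

4699 km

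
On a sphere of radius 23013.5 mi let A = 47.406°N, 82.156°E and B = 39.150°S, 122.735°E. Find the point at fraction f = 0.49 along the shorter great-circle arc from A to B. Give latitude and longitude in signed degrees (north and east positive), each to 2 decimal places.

5.28°, 103.56°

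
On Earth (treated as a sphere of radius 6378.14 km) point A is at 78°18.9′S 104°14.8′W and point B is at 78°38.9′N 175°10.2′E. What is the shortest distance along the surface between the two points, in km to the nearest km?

18087 km

Let φ₁ = -1.3669 rad, φ₂ = 1.3727 rad, and Δλ = -1.4064 rad.
cos c = sin φ₁ sin φ₂ + cos φ₁ cos φ₂ cos Δλ = (-0.9793)(0.9804) + (0.2025)(0.1968)(0.1636) = -0.95360,
so c = arccos(-0.95360) = 2.83576 rad.
Distance = R·c = 6378.14 × 2.8358 ≈ 18087 km.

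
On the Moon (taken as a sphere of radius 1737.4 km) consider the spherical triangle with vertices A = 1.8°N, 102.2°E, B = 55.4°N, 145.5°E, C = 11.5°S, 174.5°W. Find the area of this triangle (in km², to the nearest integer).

Side lengths (central angles): a = 1.3055, b = 1.4626, c = 1.1164 rad; semiperimeter s = 1.9423.
By l'Huilier's theorem, tan(E/4) = √[tan(s/2) tan((s−a)/2) tan((s−b)/2) tan((s−c)/2)], giving spherical excess E = 0.8939 rad.
Area = E·R² = 0.8939 × (1737.4)² ≈ 2698256 km².

2698256 km²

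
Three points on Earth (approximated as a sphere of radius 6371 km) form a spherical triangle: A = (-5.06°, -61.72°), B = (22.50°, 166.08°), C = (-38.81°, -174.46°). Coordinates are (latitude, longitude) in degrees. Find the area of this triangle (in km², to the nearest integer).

72871877 km²

Side lengths (central angles): a = 1.1164, b = 1.8181, c = 2.2809 rad; semiperimeter s = 2.6077.
By l'Huilier's theorem, tan(E/4) = √[tan(s/2) tan((s−a)/2) tan((s−b)/2) tan((s−c)/2)], giving spherical excess E = 1.7953 rad.
Area = E·R² = 1.7953 × (6371)² ≈ 72871877 km².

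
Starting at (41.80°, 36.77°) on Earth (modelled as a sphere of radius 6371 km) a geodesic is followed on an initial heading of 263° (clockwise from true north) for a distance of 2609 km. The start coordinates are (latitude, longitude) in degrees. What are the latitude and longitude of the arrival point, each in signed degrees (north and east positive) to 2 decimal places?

Angular distance δ = d/R = 2609/6371 = 0.40951 rad; initial bearing θ = 4.5902 rad.
sin φ₂ = sin φ₁ cos δ + cos φ₁ sin δ cos θ = (0.6665)(0.9173) + (0.7455)(0.3982)(-0.1219) = 0.5752, so φ₂ = 35.12°.
Δλ = atan2(sin θ sin δ cos φ₁, cos δ − sin φ₁ sin φ₂) = atan2(-0.2946, 0.5339) = -28.890°.
λ₂ = 36.770° − 28.890° = 7.88°.

35.12°, 7.88°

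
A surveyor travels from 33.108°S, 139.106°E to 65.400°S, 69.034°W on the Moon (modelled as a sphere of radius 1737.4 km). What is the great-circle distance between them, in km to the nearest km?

Let φ₁ = -0.5778 rad, φ₂ = -1.1414 rad, and Δλ = 2.6505 rad.
Haversine: a = sin²(Δφ/2) + cos φ₁ cos φ₂ sin²(Δλ/2) = 0.0773 + (0.8376)(0.4163)(0.9409) = 0.40542.
Central angle c = 2·arcsin(√a) = 1.38049 rad.
Distance = R·c = 1737.4 × 1.3805 ≈ 2398 km.

2398 km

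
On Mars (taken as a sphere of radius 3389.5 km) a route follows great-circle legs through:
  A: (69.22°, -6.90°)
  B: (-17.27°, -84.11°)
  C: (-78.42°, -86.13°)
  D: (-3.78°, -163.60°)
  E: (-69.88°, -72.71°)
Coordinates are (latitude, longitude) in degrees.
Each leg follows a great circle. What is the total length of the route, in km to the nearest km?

19723 km

Leg A→B: central angle 1.7748 rad, distance 6015.6 km.
Leg B→C: central angle 1.0674 rad, distance 3618.0 km.
Leg C→D: central angle 1.4625 rad, distance 4957.3 km.
Leg D→E: central angle 1.5142 rad, distance 5132.4 km.
Total: 6015.6 + 3618.0 + 4957.3 + 5132.4 ≈ 19723 km.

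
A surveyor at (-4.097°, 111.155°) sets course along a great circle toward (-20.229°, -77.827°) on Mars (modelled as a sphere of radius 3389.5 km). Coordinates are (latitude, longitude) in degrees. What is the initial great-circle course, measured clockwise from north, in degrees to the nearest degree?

Δλ = 171.018° = 2.9848 rad.
y = sin Δλ · cos φ₂ = (0.1561)(0.9383) = 0.1465
x = cos φ₁ sin φ₂ − sin φ₁ cos φ₂ cos Δλ = (0.9974)(-0.3458) − (-0.0714)(0.9383)(-0.9877) = -0.4111
θ = atan2(y, x) = 160.39°, so the bearing is 160°.

160°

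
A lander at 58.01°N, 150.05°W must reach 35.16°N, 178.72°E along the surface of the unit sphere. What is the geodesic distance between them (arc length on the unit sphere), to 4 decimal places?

0.5379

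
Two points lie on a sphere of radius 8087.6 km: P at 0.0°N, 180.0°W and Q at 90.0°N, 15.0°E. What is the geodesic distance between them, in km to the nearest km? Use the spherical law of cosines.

In radians: φ₁ = 0.0000, φ₂ = 1.5708, Δλ = -165.000° = -2.8798 rad.
cos c = sin φ₁ sin φ₂ + cos φ₁ cos φ₂ cos Δλ = (0.0000)(1.0000) + (1.0000)(0.0000)(-0.9659) = 0.00000,
so c = arccos(0.00000) = 1.57080 rad.
Distance = R·c = 8087.6 × 1.5708 ≈ 12704 km.

12704 km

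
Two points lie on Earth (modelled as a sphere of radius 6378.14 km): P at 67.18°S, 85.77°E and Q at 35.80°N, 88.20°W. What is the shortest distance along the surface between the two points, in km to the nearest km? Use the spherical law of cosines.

16523 km

Let φ₁ = -1.1725 rad, φ₂ = 0.6248 rad, and Δλ = -3.0363 rad.
cos c = sin φ₁ sin φ₂ + cos φ₁ cos φ₂ cos Δλ = (-0.9217)(0.5850) + (0.3878)(0.8111)(-0.9945) = -0.85199,
so c = arccos(-0.85199) = 2.59057 rad.
Distance = R·c = 6378.14 × 2.5906 ≈ 16523 km.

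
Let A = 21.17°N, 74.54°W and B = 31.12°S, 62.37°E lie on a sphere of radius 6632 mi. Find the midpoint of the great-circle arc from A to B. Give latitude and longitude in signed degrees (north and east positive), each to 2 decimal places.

-13.26°, -12.26°

Central angle δ = 2.4491 rad. Interpolating on the sphere with fraction f = 0.5:
P = [sin((1−f)δ)·A + sin(fδ)·B] / sin δ = 1.4733·A + 1.4733·B in Cartesian coordinates,
giving P = (0.9511, -0.2067, -0.2294), i.e. latitude -13.26°, longitude -12.26°.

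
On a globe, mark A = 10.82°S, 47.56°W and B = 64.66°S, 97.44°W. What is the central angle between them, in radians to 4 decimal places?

With latitudes φ₁ = -10.820°, φ₂ = -64.660° and longitude difference Δλ = -49.880°:
cos c = sin φ₁ sin φ₂ + cos φ₁ cos φ₂ cos Δλ = (-0.1877)(-0.9038) + (0.9822)(0.4280)(0.6444) = 0.44055,
so c = arccos(0.44055) = 1.11458 rad.
So the angular separation is 1.1146 rad.

1.1146 rad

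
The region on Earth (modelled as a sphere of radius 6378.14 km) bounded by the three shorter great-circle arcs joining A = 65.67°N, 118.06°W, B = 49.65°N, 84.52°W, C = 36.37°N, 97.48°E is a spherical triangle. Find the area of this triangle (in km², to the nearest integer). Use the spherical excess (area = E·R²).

Side lengths (central angles): a = 1.6399, b = 1.2970, c = 0.4109 rad; semiperimeter s = 1.6739.
By l'Huilier's theorem, tan(E/4) = √[tan(s/2) tan((s−a)/2) tan((s−b)/2) tan((s−c)/2)], giving spherical excess E = 0.2049 rad.
Area = E·R² = 0.2049 × (6378.14)² ≈ 8336140 km².

8336140 km²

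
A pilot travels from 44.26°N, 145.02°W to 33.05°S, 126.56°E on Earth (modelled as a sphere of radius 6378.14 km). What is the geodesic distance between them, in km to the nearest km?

12395 km

Let φ₁ = 0.7725 rad, φ₂ = -0.5768 rad, and Δλ = -1.5432 rad.
cos c = sin φ₁ sin φ₂ + cos φ₁ cos φ₂ cos Δλ = (0.6979)(-0.5454) + (0.7162)(0.8382)(0.0276) = -0.36407,
so c = arccos(-0.36407) = 1.94343 rad.
Distance = R·c = 6378.14 × 1.9434 ≈ 12395 km.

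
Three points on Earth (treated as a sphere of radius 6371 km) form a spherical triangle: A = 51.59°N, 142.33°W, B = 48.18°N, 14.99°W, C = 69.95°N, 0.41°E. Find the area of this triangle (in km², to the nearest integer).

Side lengths (central angles): a = 0.4015, b = 0.9685, c = 1.2316 rad; semiperimeter s = 1.3008.
By l'Huilier's theorem, tan(E/4) = √[tan(s/2) tan((s−a)/2) tan((s−b)/2) tan((s−c)/2)], giving spherical excess E = 0.1845 rad.
Area = E·R² = 0.1845 × (6371)² ≈ 7488957 km².

7488957 km²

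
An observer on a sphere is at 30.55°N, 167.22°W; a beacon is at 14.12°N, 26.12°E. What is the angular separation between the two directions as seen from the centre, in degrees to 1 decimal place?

133.5°

With latitudes φ₁ = 30.550°, φ₂ = 14.120° and longitude difference Δλ = -166.660°:
cos c = sin φ₁ sin φ₂ + cos φ₁ cos φ₂ cos Δλ = (0.5083)(0.2440) + (0.8612)(0.9698)(-0.9730) = -0.68863,
so c = arccos(-0.68863) = 2.33040 rad.
So the angular separation is 133.5°.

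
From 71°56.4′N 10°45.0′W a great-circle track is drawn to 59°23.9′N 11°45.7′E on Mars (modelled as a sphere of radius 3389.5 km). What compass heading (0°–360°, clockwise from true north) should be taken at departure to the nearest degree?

With φ₁ = 1.2556, φ₂ = 1.0367, Δλ = 0.3929 rad, the forward-azimuth formula gives
θ = atan2( sin Δλ cos φ₂ , cos φ₁ sin φ₂ − sin φ₁ cos φ₂ cos Δλ ) = atan2(0.1949, -0.1803) = 132.77°.
So the initial bearing is 133°.

133°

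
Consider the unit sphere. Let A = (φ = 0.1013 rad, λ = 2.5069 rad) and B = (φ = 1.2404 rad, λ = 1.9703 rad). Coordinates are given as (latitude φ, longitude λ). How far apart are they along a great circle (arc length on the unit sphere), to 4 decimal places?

1.1885

In radians: φ₁ = 0.1013, φ₂ = 1.2404, Δλ = -30.745° = -0.5366 rad.
cos c = sin φ₁ sin φ₂ + cos φ₁ cos φ₂ cos Δλ = (0.1011)(0.9459) + (0.9949)(0.3244)(0.8595) = 0.37305,
so c = arccos(0.37305) = 1.18850 rad.
On the unit sphere the arc length equals the central angle: 1.1885.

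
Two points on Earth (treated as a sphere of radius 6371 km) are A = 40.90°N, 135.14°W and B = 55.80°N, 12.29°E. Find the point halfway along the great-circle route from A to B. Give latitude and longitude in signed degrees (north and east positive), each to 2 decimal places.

74.40°, -88.14°

The central angle between A and B is δ = 1.3863 rad.
With f = 0.5, the slerp weights are sin((1−f)δ)/sin δ = 0.6500 and sin(fδ)/sin δ = 0.6500.
Weighted sum of the unit vectors: (0.6500)·(-0.5358,-0.5332,0.6547) + (0.6500)·(0.5492,0.1196,0.8271) = (0.0087, -0.2688, 0.9632).
Converting back: φ = atan2(z, √(x²+y²)) = 74.40°, λ = atan2(y, x) = -88.14°.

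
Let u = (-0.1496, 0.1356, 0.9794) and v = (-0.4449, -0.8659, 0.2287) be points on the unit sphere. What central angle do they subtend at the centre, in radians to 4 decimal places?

1.3968 rad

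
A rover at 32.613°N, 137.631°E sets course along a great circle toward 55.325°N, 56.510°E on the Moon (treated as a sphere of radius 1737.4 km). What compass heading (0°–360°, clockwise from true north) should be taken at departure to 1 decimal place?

318.9°

With φ₁ = 0.5692, φ₂ = 0.9656, Δλ = -1.4158 rad, the forward-azimuth formula gives
θ = atan2( sin Δλ cos φ₂ , cos φ₁ sin φ₂ − sin φ₁ cos φ₂ cos Δλ ) = atan2(-0.5621, 0.6454) = -41.05°.
Adding 360° brings this into [0°, 360°): 318.9°.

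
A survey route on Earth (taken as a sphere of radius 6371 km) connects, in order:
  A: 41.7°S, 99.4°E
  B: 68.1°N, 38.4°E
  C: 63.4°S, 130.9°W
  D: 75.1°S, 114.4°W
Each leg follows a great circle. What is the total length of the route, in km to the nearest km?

Leg A→B: central angle 2.0740 rad, distance 13213.3 km.
Leg B→C: central angle 3.0296 rad, distance 19301.5 km.
Leg C→D: central angle 0.2264 rad, distance 1442.4 km.
Total: 13213.3 + 19301.5 + 1442.4 ≈ 33957 km.

33957 km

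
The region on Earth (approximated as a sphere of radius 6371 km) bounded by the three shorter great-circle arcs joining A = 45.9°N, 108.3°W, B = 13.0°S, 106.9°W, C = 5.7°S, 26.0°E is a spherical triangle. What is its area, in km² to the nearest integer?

88446609 km²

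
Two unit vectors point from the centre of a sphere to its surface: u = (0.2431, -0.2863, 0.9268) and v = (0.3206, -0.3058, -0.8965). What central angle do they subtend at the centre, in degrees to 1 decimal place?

131.7°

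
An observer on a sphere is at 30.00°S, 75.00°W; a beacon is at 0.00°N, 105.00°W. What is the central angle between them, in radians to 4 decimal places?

With latitudes φ₁ = -30.000°, φ₂ = 0.000° and longitude difference Δλ = -30.000°:
Haversine: a = sin²(Δφ/2) + cos φ₁ cos φ₂ sin²(Δλ/2) = 0.0670 + (0.8660)(1.0000)(0.0670) = 0.12500.
Central angle c = 2·arcsin(√a) = 0.72273 rad.
So the angular separation is 0.7227 rad.

0.7227 rad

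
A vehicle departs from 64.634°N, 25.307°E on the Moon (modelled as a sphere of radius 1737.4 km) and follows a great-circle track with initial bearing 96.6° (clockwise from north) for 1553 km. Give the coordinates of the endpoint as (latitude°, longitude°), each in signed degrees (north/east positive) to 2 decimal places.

Angular distance δ = d/R = 1553/1737.4 = 0.89386 rad; initial bearing θ = 1.6860 rad.
sin φ₂ = sin φ₁ cos δ + cos φ₁ sin δ cos θ = (0.9036)(0.6264) + (0.4284)(0.7795)(-0.1149) = 0.5276, so φ₂ = 31.85°.
Δλ = atan2(sin θ sin δ cos φ₁, cos δ − sin φ₁ sin φ₂) = atan2(0.3317, 0.1496) = 65.720°.
λ₂ = 25.307° + 65.720° = 91.03°.

31.85°, 91.03°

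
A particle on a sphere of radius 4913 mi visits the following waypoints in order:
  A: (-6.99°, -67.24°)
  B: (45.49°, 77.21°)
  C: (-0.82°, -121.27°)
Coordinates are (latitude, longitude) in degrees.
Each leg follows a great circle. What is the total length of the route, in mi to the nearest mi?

Leg A→B: central angle 2.2822 rad, distance 11212.5 mi.
Leg B→C: central angle 2.3118 rad, distance 11357.8 mi.
Total: 11212.5 + 11357.8 ≈ 22570 mi.

22570 mi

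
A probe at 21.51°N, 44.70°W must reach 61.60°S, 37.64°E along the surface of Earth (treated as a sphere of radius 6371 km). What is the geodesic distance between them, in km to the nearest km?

With latitudes φ₁ = 21.510°, φ₂ = -61.600° and longitude difference Δλ = 82.340°:
cos c = sin φ₁ sin φ₂ + cos φ₁ cos φ₂ cos Δλ = (0.3667)(-0.8796) + (0.9304)(0.4756)(0.1333) = -0.26355,
so c = arccos(-0.26355) = 1.83750 rad.
Distance = R·c = 6371 × 1.8375 ≈ 11707 km.

11707 km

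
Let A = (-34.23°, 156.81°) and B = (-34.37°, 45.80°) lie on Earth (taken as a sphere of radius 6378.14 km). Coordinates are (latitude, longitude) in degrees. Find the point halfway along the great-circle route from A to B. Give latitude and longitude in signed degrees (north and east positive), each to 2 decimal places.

-50.30°, 101.37°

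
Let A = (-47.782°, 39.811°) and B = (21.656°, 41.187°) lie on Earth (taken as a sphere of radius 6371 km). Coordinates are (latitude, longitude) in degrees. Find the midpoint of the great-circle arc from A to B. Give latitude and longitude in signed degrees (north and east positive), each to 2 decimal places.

-13.06°, 40.61°

The central angle between A and B is δ = 1.2121 rad.
With f = 0.5, the slerp weights are sin((1−f)δ)/sin δ = 0.6083 and sin(fδ)/sin δ = 0.6083.
Weighted sum of the unit vectors: (0.6083)·(0.5162,0.4302,-0.7406) + (0.6083)·(0.6994,0.6120,0.3690) = (0.7395, 0.6341, -0.2260).
Converting back: φ = atan2(z, √(x²+y²)) = -13.06°, λ = atan2(y, x) = 40.61°.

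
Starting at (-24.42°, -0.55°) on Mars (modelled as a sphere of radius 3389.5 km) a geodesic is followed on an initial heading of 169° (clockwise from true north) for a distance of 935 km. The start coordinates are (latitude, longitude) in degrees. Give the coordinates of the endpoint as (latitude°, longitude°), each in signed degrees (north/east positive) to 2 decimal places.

-39.88°, 3.33°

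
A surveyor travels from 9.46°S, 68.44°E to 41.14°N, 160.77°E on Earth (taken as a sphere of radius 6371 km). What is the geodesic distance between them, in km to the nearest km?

10892 km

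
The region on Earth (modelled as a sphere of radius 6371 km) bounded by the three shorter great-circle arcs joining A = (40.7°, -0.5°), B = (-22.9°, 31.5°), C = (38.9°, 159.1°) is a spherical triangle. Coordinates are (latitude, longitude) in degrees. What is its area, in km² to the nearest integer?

Side lengths (central angles): a = 2.3210, b = 1.7148, c = 1.2255 rad; semiperimeter s = 2.6306.
By l'Huilier's theorem, tan(E/4) = √[tan(s/2) tan((s−a)/2) tan((s−b)/2) tan((s−c)/2)], giving spherical excess E = 1.8525 rad.
Area = E·R² = 1.8525 × (6371)² ≈ 75192493 km².

75192493 km²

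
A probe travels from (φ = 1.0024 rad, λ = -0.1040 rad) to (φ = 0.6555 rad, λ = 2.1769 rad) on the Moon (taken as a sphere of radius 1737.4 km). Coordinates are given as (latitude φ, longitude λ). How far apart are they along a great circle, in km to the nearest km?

2316 km

In radians: φ₁ = 1.0024, φ₂ = 0.6555, Δλ = 130.686° = 2.2809 rad.
cos c = sin φ₁ sin φ₂ + cos φ₁ cos φ₂ cos Δλ = (0.8428)(0.6096) + (0.5383)(0.7927)(-0.6519) = 0.23553,
so c = arccos(0.23553) = 1.33303 rad.
Distance = R·c = 1737.4 × 1.3330 ≈ 2316 km.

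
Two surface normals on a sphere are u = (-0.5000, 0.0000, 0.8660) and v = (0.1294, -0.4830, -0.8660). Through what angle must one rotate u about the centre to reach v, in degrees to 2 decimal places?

u·v = -0.8147; |u| = 1.0000, |v| = 1.0000.
cos θ = (u·v)/(|u||v|) = -0.8147, so θ = 144.56°.

144.56°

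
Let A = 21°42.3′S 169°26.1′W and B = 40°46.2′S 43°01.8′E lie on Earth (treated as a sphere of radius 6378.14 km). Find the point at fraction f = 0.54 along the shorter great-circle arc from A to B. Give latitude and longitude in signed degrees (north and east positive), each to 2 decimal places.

The central angle between A and B is δ = 1.9307 rad.
With f = 0.54, the slerp weights are sin((1−f)δ)/sin δ = 0.8290 and sin(fδ)/sin δ = 0.9228.
Weighted sum of the unit vectors: (0.8290)·(-0.9133,-0.1704,-0.3698) + (0.9228)·(0.5536,0.5168,-0.6530) = (-0.2463, 0.3357, -0.9092).
Converting back: φ = atan2(z, √(x²+y²)) = -65.40°, λ = atan2(y, x) = 126.27°.

-65.40°, 126.27°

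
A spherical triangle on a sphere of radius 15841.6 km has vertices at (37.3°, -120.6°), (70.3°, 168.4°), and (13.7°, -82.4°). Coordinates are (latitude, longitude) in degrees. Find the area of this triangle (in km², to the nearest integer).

63802606 km²

Side lengths (central angles): a = 1.4553, b = 0.7214, c = 0.8529 rad; semiperimeter s = 1.5148.
By l'Huilier's theorem, tan(E/4) = √[tan(s/2) tan((s−a)/2) tan((s−b)/2) tan((s−c)/2)], giving spherical excess E = 0.2542 rad.
Area = E·R² = 0.2542 × (15841.6)² ≈ 63802606 km².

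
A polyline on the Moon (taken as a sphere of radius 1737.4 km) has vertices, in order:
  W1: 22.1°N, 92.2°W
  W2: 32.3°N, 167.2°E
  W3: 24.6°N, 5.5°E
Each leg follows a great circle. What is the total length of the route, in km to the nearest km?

6283 km

Leg W1→W2: central angle 1.5138 rad, distance 2630.1 km.
Leg W2→W3: central angle 2.1028 rad, distance 3653.3 km.
Total: 2630.1 + 3653.3 ≈ 6283 km.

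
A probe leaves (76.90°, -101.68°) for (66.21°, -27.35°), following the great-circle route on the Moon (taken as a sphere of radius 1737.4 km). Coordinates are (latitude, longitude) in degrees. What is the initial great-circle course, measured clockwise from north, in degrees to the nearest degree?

Δλ = 74.330° = 1.2973 rad.
y = sin Δλ · cos φ₂ = (0.9628)(0.4034) = 0.3884
x = cos φ₁ sin φ₂ − sin φ₁ cos φ₂ cos Δλ = (0.2267)(0.9150) − (0.9740)(0.4034)(0.2701) = 0.1013
θ = atan2(y, x) = 75.39°, so the bearing is 75°.

75°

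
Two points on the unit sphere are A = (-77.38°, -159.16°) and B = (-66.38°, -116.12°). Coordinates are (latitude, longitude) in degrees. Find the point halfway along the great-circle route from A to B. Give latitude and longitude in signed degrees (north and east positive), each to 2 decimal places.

-72.96°, -131.02°

Central angle δ = 0.2906 rad. Interpolating on the sphere with fraction f = 0.5:
P = [sin((1−f)δ)·A + sin(fδ)·B] / sin δ = 0.5053·A + 0.5053·B in Cartesian coordinates,
giving P = (-0.1923, -0.2211, -0.9561), i.e. latitude -72.96°, longitude -131.02°.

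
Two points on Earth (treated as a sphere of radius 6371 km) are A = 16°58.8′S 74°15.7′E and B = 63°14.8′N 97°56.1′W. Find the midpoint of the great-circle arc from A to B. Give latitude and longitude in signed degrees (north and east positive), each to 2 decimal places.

Central angle δ = 2.3286 rad. Interpolating on the sphere with fraction f = 0.5:
P = [sin((1−f)δ)·A + sin(fδ)·B] / sin δ = 1.2645·A + 1.2645·B in Cartesian coordinates,
giving P = (0.2495, 0.6003, 0.7599), i.e. latitude 49.45°, longitude 67.43°.

49.45°, 67.43°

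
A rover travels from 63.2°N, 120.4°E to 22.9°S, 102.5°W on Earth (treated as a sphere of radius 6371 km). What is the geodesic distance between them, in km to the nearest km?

In radians: φ₁ = 1.1030, φ₂ = -0.3997, Δλ = 137.100° = 2.3928 rad.
Haversine: a = sin²(Δφ/2) + cos φ₁ cos φ₂ sin²(Δλ/2) = 0.4660 + (0.4509)(0.9212)(0.8663) = 0.82579.
Central angle c = 2·arcsin(√a) = 2.28046 rad.
Distance = R·c = 6371 × 2.2805 ≈ 14529 km.

14529 km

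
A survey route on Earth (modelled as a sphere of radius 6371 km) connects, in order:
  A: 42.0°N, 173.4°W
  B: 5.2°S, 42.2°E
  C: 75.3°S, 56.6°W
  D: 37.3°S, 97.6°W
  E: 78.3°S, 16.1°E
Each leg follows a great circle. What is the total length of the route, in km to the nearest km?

35489 km

Leg A→B: central angle 2.2948 rad, distance 14620.3 km.
Leg B→C: central angle 1.5218 rad, distance 9695.2 km.
Leg C→D: central angle 0.7400 rad, distance 4714.3 km.
Leg D→E: central angle 1.0139 rad, distance 6459.5 km.
Total: 14620.3 + 9695.2 + 4714.3 + 6459.5 ≈ 35489 km.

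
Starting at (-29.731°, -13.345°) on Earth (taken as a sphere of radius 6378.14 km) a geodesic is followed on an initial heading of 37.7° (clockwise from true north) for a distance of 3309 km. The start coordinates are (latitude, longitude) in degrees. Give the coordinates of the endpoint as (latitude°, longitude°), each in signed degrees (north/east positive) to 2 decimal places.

-5.16°, 4.38°

Angular distance δ = d/R = 3309/6378.14 = 0.51880 rad; initial bearing θ = 0.6580 rad.
sin φ₂ = sin φ₁ cos δ + cos φ₁ sin δ cos θ = (-0.4959)(0.8684) + (0.8684)(0.4958)(0.7912) = -0.0900, so φ₂ = -5.16°.
Δλ = atan2(sin θ sin δ cos φ₁, cos δ − sin φ₁ sin φ₂) = atan2(0.2633, 0.8238) = 17.725°.
λ₂ = -13.345° + 17.725° = 4.38°.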